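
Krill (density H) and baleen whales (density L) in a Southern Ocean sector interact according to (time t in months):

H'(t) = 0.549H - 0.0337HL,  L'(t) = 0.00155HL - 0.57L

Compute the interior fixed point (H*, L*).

H* ≈ 368, L* ≈ 16.3

Set dL/dt = 0 with L > 0: 0.00155H - 0.57 = 0, so H* = 0.57/0.00155 = 368.
Set dH/dt = 0 with H > 0: 0.549 - 0.0337L = 0, so L* = 0.549/0.0337 = 16.3.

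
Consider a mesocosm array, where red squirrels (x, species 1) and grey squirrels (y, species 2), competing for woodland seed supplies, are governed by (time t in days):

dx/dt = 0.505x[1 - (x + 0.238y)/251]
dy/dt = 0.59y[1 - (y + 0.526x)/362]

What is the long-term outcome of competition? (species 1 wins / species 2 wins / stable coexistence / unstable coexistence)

stable coexistence

Compare the nullcline intercepts: K1/α12 = 251/0.238 = 1050 > K2 = 362; K2/α21 = 362/0.526 = 688 > K1 = 251.
Since both inequalities hold, each species can invade when rare, so the interior equilibrium is stable.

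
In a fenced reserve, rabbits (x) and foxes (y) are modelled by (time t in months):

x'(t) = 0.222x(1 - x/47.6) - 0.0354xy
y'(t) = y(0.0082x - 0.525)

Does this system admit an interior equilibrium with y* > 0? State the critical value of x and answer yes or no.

The predator equation gives dy/dt > 0 only when x > 0.525/0.0082 = 64.
Without the predator, x → K = 47.6. Since 47.6 < 64, the predator cannot invade.

Threshold x = 64; K < 64, so no, the predator goes extinct.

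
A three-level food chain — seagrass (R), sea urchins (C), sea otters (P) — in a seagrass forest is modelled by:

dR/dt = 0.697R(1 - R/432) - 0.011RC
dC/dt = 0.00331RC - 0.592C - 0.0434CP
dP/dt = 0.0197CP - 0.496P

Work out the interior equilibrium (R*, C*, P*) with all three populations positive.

R* ≈ 260, C* ≈ 25.2, P* ≈ 6.22

From dP/dt = 0: 0.0197C* = 0.496, so C* = 25.2.
From dR/dt = 0: 0.697(1 - R*/432) = 0.011·25.2, giving R* = 432·(1 - 0.397) = 260.
From dC/dt = 0: 0.00331·260 - 0.592 = 0.0434P*, so P* = 0.27/0.0434 = 6.22.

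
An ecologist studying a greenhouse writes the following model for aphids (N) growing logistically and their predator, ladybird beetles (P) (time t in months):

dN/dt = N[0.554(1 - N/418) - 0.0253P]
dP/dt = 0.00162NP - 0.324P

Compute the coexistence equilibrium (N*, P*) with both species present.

From dP/dt = 0 with P > 0: 0.00162N* = 0.324, so N* = 200.
Substitute into dN/dt = 0: 0.554(1 - 200/418) = 0.0253P*.
The bracket is 0.522, giving P* = 0.289/0.0253 = 11.4.

N* ≈ 200, P* ≈ 11.4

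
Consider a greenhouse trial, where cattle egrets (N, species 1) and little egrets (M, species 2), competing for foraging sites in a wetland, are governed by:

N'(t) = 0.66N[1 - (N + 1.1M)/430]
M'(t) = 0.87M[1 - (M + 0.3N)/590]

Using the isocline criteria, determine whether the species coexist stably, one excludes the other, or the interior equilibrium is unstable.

Compare the nullcline intercepts: K1/α12 = 430/1.1 = 391 < K2 = 590; K2/α21 = 590/0.3 = 1970 > K1 = 430.
Since the inequalities point opposite ways, species 2 can invade but species 1 cannot.

species 2 excludes species 1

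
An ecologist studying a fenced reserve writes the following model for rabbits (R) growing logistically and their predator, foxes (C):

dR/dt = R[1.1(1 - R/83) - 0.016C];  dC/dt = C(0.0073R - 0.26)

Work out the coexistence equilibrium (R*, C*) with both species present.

R* ≈ 35.6, C* ≈ 39.2

From dC/dt = 0 with C > 0: 0.0073R* = 0.26, so R* = 35.6.
Substitute into dR/dt = 0: 1.1(1 - 35.6/83) = 0.016C*.
The bracket is 0.571, giving C* = 0.628/0.016 = 39.2.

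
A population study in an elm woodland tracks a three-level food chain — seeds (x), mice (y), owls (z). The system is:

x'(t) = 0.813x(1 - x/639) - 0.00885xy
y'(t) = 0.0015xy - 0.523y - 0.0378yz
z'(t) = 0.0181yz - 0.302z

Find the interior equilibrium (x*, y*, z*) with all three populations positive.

x* ≈ 523, y* ≈ 16.7, z* ≈ 6.92

From dz/dt = 0: 0.0181y* = 0.302, so y* = 16.7.
From dx/dt = 0: 0.813(1 - x*/639) = 0.00885·16.7, giving x* = 639·(1 - 0.182) = 523.
From dy/dt = 0: 0.0015·523 - 0.523 = 0.0378z*, so z* = 0.261/0.0378 = 6.92.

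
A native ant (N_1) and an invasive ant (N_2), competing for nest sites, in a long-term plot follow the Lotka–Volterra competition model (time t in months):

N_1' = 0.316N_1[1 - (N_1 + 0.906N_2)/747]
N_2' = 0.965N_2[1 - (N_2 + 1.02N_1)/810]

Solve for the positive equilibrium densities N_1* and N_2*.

Setting both brackets to zero gives the nullclines N_1 + 0.906N_2 = 747 and 1.02N_1 + N_2 = 810.
Substituting N_2 = 810 - 1.02N_1 into the first: N_1(1 - 0.906·1.02) = 747 - 0.906·810.
So N_1* = 13.1/0.0759 = 173, and then N_2* = 810 - 1.02·173 = 633.

N_1* ≈ 173, N_2* ≈ 633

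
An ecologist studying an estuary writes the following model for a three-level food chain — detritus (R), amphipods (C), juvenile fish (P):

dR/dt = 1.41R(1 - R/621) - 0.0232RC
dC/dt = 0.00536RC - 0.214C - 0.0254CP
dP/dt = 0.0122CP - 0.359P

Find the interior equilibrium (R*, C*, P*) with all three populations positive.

From dP/dt = 0: 0.0122C* = 0.359, so C* = 29.4.
From dR/dt = 0: 1.41(1 - R*/621) = 0.0232·29.4, giving R* = 621·(1 - 0.484) = 320.
From dC/dt = 0: 0.00536·320 - 0.214 = 0.0254P*, so P* = 1.5/0.0254 = 59.2.

R* ≈ 320, C* ≈ 29.4, P* ≈ 59.2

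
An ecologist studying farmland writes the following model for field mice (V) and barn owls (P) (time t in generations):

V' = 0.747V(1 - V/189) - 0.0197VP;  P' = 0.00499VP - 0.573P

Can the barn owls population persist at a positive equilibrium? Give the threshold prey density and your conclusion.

The predator equation gives dP/dt > 0 only when V > 0.573/0.00499 = 115.
Without the predator, V → K = 189. Since 189 > 115, the predator can invade and persist.

Threshold V = 115; K > 115, so yes, the predator persists.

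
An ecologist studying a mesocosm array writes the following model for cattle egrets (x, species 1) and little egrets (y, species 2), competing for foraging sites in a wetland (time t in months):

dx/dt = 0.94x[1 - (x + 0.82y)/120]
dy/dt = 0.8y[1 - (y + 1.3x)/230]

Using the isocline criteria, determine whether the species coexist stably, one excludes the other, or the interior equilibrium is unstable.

species 2 excludes species 1

Compare the nullcline intercepts: K1/α12 = 120/0.82 = 146 < K2 = 230; K2/α21 = 230/1.3 = 177 > K1 = 120.
Since the inequalities point opposite ways, species 2 can invade but species 1 cannot.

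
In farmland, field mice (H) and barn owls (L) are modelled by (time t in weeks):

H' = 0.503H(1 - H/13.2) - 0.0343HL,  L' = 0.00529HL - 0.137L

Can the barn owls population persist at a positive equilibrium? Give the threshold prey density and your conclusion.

The predator equation gives dL/dt > 0 only when H > 0.137/0.00529 = 25.9.
Without the predator, H → K = 13.2. Since 13.2 < 25.9, the predator cannot invade.

Threshold H = 25.9; K < 25.9, so no, the predator goes extinct.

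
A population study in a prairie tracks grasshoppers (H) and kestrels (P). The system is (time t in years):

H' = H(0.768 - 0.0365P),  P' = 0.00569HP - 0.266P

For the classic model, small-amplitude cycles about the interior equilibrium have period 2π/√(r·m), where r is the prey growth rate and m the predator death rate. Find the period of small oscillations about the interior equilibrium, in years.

Here r = 0.768 and m = 0.266, so r·m = 0.204.
ω = √0.204 = 0.452 per year, hence T = 2π/ω ≈ 13.9 years.

T ≈ 13.9 years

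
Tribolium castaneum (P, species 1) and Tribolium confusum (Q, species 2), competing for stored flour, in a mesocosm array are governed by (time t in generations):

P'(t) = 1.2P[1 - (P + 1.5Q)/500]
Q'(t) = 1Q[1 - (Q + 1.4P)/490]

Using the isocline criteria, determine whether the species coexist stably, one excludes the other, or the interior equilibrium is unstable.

Compare the nullcline intercepts: K1/α12 = 500/1.5 = 333 < K2 = 490; K2/α21 = 490/1.4 = 350 < K1 = 500.
Since both are reversed, neither can invade when rare; the interior point is a saddle.

unstable coexistence (outcome depends on initial conditions)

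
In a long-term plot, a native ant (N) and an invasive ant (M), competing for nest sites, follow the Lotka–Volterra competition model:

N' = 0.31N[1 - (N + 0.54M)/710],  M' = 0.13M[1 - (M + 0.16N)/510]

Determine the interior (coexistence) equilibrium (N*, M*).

Setting both brackets to zero gives the nullclines N + 0.54M = 710 and 0.16N + M = 510.
Substituting M = 510 - 0.16N into the first: N(1 - 0.54·0.16) = 710 - 0.54·510.
So N* = 435/0.914 = 476, and then M* = 510 - 0.16·476 = 434.

N* ≈ 476, M* ≈ 434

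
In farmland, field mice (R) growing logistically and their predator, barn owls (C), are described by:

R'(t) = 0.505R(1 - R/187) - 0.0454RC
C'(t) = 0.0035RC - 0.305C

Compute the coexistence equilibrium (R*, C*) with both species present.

R* ≈ 87.1, C* ≈ 5.94

From dC/dt = 0 with C > 0: 0.0035R* = 0.305, so R* = 87.1.
Substitute into dR/dt = 0: 0.505(1 - 87.1/187) = 0.0454C*.
The bracket is 0.534, giving C* = 0.27/0.0454 = 5.94.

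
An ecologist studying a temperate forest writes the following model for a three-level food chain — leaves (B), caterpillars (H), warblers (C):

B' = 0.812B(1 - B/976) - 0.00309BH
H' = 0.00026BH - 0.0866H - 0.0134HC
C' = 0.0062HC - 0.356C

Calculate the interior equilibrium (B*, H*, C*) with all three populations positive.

B* ≈ 763, H* ≈ 57.4, C* ≈ 8.34

From dC/dt = 0: 0.0062H* = 0.356, so H* = 57.4.
From dB/dt = 0: 0.812(1 - B*/976) = 0.00309·57.4, giving B* = 976·(1 - 0.219) = 763.
From dH/dt = 0: 0.00026·763 - 0.0866 = 0.0134C*, so C* = 0.112/0.0134 = 8.34.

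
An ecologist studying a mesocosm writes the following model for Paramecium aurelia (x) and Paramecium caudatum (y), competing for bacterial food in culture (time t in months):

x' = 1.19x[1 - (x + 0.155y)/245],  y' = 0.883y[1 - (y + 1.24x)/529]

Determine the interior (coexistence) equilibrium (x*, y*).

x* ≈ 202, y* ≈ 279

Setting both brackets to zero gives the nullclines x + 0.155y = 245 and 1.24x + y = 529.
Substituting y = 529 - 1.24x into the first: x(1 - 0.155·1.24) = 245 - 0.155·529.
So x* = 163/0.808 = 202, and then y* = 529 - 1.24·202 = 279.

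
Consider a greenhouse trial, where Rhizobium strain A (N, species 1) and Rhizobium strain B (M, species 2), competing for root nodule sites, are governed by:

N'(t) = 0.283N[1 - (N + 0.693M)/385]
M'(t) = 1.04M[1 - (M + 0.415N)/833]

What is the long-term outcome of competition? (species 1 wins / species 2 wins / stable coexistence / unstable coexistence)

Compare the nullcline intercepts: K1/α12 = 385/0.693 = 556 < K2 = 833; K2/α21 = 833/0.415 = 2010 > K1 = 385.
Since the inequalities point opposite ways, species 2 can invade but species 1 cannot.

species 2 excludes species 1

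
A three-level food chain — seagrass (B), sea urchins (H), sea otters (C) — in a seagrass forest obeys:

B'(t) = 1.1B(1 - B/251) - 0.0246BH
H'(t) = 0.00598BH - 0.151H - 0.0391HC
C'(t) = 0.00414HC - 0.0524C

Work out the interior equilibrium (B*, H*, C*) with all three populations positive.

B* ≈ 180, H* ≈ 12.7, C* ≈ 23.7

From dC/dt = 0: 0.00414H* = 0.0524, so H* = 12.7.
From dB/dt = 0: 1.1(1 - B*/251) = 0.0246·12.7, giving B* = 251·(1 - 0.283) = 180.
From dH/dt = 0: 0.00598·180 - 0.151 = 0.0391C*, so C* = 0.925/0.0391 = 23.7.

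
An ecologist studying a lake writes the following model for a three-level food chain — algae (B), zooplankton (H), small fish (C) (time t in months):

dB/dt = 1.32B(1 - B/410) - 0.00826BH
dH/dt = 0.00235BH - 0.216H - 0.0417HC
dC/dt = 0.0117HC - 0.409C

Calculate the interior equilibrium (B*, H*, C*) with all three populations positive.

B* ≈ 320, H* ≈ 35, C* ≈ 12.9

From dC/dt = 0: 0.0117H* = 0.409, so H* = 35.
From dB/dt = 0: 1.32(1 - B*/410) = 0.00826·35, giving B* = 410·(1 - 0.219) = 320.
From dH/dt = 0: 0.00235·320 - 0.216 = 0.0417C*, so C* = 0.537/0.0417 = 12.9.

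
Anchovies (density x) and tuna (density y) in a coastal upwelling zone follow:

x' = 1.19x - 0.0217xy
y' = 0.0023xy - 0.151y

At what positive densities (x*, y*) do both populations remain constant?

Set dy/dt = 0 with y > 0: 0.0023x - 0.151 = 0, so x* = 0.151/0.0023 = 65.7.
Set dx/dt = 0 with x > 0: 1.19 - 0.0217y = 0, so y* = 1.19/0.0217 = 54.8.

x* ≈ 65.7, y* ≈ 54.8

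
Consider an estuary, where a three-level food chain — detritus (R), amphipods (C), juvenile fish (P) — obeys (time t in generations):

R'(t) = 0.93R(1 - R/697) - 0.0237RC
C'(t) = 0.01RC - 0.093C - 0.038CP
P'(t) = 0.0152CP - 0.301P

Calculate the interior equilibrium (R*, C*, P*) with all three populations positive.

From dP/dt = 0: 0.0152C* = 0.301, so C* = 19.8.
From dR/dt = 0: 0.93(1 - R*/697) = 0.0237·19.8, giving R* = 697·(1 - 0.505) = 345.
From dC/dt = 0: 0.01·345 - 0.093 = 0.038P*, so P* = 3.36/0.038 = 88.4.

R* ≈ 345, C* ≈ 19.8, P* ≈ 88.4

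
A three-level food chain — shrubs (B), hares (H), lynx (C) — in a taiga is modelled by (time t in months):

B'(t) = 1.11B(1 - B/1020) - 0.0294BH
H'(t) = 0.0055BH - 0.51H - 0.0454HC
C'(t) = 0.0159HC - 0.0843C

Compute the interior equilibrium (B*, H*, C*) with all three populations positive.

From dC/dt = 0: 0.0159H* = 0.0843, so H* = 5.3.
From dB/dt = 0: 1.11(1 - B*/1020) = 0.0294·5.3, giving B* = 1020·(1 - 0.14) = 877.
From dH/dt = 0: 0.0055·877 - 0.51 = 0.0454C*, so C* = 4.31/0.0454 = 95.

B* ≈ 877, H* ≈ 5.3, C* ≈ 95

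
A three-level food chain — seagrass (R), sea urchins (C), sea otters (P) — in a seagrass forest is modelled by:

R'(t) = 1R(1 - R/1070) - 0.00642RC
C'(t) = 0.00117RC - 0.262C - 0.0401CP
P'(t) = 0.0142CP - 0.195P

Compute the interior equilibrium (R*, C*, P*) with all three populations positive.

R* ≈ 976, C* ≈ 13.7, P* ≈ 21.9

From dP/dt = 0: 0.0142C* = 0.195, so C* = 13.7.
From dR/dt = 0: 1(1 - R*/1070) = 0.00642·13.7, giving R* = 1070·(1 - 0.0882) = 976.
From dC/dt = 0: 0.00117·976 - 0.262 = 0.0401P*, so P* = 0.88/0.0401 = 21.9.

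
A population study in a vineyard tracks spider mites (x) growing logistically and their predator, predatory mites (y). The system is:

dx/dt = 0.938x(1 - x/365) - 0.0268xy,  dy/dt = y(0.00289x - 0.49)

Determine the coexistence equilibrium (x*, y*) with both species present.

x* ≈ 170, y* ≈ 18.7

From dy/dt = 0 with y > 0: 0.00289x* = 0.49, so x* = 170.
Substitute into dx/dt = 0: 0.938(1 - 170/365) = 0.0268y*.
The bracket is 0.535, giving y* = 0.502/0.0268 = 18.7.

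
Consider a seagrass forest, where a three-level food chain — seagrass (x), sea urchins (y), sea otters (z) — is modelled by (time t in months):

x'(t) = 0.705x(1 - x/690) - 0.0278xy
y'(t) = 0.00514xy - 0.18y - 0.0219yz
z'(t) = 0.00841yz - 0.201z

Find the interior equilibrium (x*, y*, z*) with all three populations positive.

From dz/dt = 0: 0.00841y* = 0.201, so y* = 23.9.
From dx/dt = 0: 0.705(1 - x*/690) = 0.0278·23.9, giving x* = 690·(1 - 0.942) = 39.7.
From dy/dt = 0: 0.00514·39.7 - 0.18 = 0.0219z*, so z* = 0.0241/0.0219 = 1.1.

x* ≈ 39.7, y* ≈ 23.9, z* ≈ 1.1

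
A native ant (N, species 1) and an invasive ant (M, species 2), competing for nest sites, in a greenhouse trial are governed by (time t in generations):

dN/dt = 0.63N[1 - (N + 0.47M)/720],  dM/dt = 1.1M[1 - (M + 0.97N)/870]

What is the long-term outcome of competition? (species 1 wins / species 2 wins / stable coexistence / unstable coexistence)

stable coexistence

Compare the nullcline intercepts: K1/α12 = 720/0.47 = 1530 > K2 = 870; K2/α21 = 870/0.97 = 897 > K1 = 720.
Since both inequalities hold, each species can invade when rare, so the interior equilibrium is stable.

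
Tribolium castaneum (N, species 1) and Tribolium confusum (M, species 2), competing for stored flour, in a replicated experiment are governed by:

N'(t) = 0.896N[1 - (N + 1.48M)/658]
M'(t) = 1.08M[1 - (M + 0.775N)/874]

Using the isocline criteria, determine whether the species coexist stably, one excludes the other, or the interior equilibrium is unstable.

species 2 excludes species 1

Compare the nullcline intercepts: K1/α12 = 658/1.48 = 445 < K2 = 874; K2/α21 = 874/0.775 = 1130 > K1 = 658.
Since the inequalities point opposite ways, species 2 can invade but species 1 cannot.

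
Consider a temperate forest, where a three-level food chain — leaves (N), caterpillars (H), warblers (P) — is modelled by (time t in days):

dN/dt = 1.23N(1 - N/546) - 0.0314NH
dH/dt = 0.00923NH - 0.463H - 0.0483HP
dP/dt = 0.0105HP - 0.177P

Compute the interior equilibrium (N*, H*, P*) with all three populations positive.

From dP/dt = 0: 0.0105H* = 0.177, so H* = 16.9.
From dN/dt = 0: 1.23(1 - N*/546) = 0.0314·16.9, giving N* = 546·(1 - 0.43) = 311.
From dH/dt = 0: 0.00923·311 - 0.463 = 0.0483P*, so P* = 2.41/0.0483 = 49.9.

N* ≈ 311, H* ≈ 16.9, P* ≈ 49.9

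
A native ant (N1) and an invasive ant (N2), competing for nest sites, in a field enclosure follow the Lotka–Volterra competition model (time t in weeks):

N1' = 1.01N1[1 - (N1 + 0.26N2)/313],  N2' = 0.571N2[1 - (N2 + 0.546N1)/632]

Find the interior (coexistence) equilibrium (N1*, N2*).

N1* ≈ 173, N2* ≈ 537

Setting both brackets to zero gives the nullclines N1 + 0.26N2 = 313 and 0.546N1 + N2 = 632.
Substituting N2 = 632 - 0.546N1 into the first: N1(1 - 0.26·0.546) = 313 - 0.26·632.
So N1* = 149/0.858 = 173, and then N2* = 632 - 0.546·173 = 537.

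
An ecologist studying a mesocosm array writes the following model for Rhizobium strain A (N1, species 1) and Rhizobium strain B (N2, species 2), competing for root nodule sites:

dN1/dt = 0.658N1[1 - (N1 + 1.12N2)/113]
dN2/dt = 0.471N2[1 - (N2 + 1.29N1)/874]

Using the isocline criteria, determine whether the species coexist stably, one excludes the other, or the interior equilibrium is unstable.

species 2 excludes species 1

Compare the nullcline intercepts: K1/α12 = 113/1.12 = 101 < K2 = 874; K2/α21 = 874/1.29 = 678 > K1 = 113.
Since the inequalities point opposite ways, species 2 can invade but species 1 cannot.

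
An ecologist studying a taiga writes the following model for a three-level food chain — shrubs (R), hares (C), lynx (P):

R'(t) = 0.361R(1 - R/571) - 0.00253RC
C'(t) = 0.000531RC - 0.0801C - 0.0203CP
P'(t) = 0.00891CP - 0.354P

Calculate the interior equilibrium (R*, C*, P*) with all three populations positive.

From dP/dt = 0: 0.00891C* = 0.354, so C* = 39.7.
From dR/dt = 0: 0.361(1 - R*/571) = 0.00253·39.7, giving R* = 571·(1 - 0.278) = 412.
From dC/dt = 0: 0.000531·412 - 0.0801 = 0.0203P*, so P* = 0.139/0.0203 = 6.83.

R* ≈ 412, C* ≈ 39.7, P* ≈ 6.83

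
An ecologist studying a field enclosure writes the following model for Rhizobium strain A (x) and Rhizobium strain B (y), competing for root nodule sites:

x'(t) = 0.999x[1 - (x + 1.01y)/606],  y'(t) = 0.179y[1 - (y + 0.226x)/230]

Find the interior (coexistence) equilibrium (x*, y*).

x* ≈ 484, y* ≈ 121

Setting both brackets to zero gives the nullclines x + 1.01y = 606 and 0.226x + y = 230.
Substituting y = 230 - 0.226x into the first: x(1 - 1.01·0.226) = 606 - 1.01·230.
So x* = 374/0.772 = 484, and then y* = 230 - 0.226·484 = 121.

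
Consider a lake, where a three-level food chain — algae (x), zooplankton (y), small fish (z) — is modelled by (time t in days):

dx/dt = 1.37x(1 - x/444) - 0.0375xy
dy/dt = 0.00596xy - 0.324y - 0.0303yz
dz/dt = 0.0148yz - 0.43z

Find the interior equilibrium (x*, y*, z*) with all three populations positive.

x* ≈ 90.9, y* ≈ 29.1, z* ≈ 7.19

From dz/dt = 0: 0.0148y* = 0.43, so y* = 29.1.
From dx/dt = 0: 1.37(1 - x*/444) = 0.0375·29.1, giving x* = 444·(1 - 0.795) = 90.9.
From dy/dt = 0: 0.00596·90.9 - 0.324 = 0.0303z*, so z* = 0.218/0.0303 = 7.19.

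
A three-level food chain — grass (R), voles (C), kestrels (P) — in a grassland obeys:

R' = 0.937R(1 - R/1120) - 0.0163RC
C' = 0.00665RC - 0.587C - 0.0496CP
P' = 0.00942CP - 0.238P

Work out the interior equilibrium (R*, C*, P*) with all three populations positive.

From dP/dt = 0: 0.00942C* = 0.238, so C* = 25.3.
From dR/dt = 0: 0.937(1 - R*/1120) = 0.0163·25.3, giving R* = 1120·(1 - 0.44) = 628.
From dC/dt = 0: 0.00665·628 - 0.587 = 0.0496P*, so P* = 3.59/0.0496 = 72.3.

R* ≈ 628, C* ≈ 25.3, P* ≈ 72.3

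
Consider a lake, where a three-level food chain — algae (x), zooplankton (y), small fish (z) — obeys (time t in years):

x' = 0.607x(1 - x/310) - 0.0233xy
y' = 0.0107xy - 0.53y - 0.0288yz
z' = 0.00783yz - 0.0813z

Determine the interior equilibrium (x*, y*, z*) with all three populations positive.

x* ≈ 186, y* ≈ 10.4, z* ≈ 50.9

From dz/dt = 0: 0.00783y* = 0.0813, so y* = 10.4.
From dx/dt = 0: 0.607(1 - x*/310) = 0.0233·10.4, giving x* = 310·(1 - 0.399) = 186.
From dy/dt = 0: 0.0107·186 - 0.53 = 0.0288z*, so z* = 1.46/0.0288 = 50.9.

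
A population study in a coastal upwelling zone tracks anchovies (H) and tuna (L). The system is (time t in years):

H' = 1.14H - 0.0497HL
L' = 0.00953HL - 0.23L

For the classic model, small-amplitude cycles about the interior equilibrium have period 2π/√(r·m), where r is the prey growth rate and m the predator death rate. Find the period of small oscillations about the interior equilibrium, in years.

Here r = 1.14 and m = 0.23, so r·m = 0.262.
ω = √0.262 = 0.512 per year, hence T = 2π/ω ≈ 12.3 years.

T ≈ 12.3 years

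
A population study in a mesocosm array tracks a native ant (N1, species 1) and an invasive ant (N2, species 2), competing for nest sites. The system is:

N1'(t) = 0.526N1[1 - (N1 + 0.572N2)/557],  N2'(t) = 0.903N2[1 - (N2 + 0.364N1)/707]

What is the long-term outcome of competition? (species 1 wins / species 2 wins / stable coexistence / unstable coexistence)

Compare the nullcline intercepts: K1/α12 = 557/0.572 = 974 > K2 = 707; K2/α21 = 707/0.364 = 1940 > K1 = 557.
Since both inequalities hold, each species can invade when rare, so the interior equilibrium is stable.

stable coexistence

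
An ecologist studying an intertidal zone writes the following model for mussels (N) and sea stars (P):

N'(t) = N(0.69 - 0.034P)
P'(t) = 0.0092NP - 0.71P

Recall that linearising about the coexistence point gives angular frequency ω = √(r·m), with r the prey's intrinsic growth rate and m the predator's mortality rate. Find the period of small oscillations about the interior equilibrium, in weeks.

Here r = 0.69 and m = 0.71, so r·m = 0.49.
ω = √0.49 = 0.7 per week, hence T = 2π/ω ≈ 8.98 weeks.

T ≈ 8.98 weeks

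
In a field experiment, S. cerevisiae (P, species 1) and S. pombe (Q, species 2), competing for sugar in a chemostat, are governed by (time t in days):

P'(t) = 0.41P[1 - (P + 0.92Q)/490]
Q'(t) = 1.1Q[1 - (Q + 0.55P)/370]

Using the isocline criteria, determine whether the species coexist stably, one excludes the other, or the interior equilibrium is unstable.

stable coexistence

Compare the nullcline intercepts: K1/α12 = 490/0.92 = 533 > K2 = 370; K2/α21 = 370/0.55 = 673 > K1 = 490.
Since both inequalities hold, each species can invade when rare, so the interior equilibrium is stable.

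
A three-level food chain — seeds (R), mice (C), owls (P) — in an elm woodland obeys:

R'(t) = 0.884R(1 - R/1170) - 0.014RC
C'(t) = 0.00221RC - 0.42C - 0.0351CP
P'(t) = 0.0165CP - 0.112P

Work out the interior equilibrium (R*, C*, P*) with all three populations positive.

From dP/dt = 0: 0.0165C* = 0.112, so C* = 6.79.
From dR/dt = 0: 0.884(1 - R*/1170) = 0.014·6.79, giving R* = 1170·(1 - 0.108) = 1040.
From dC/dt = 0: 0.00221·1040 - 0.42 = 0.0351P*, so P* = 1.89/0.0351 = 53.8.

R* ≈ 1040, C* ≈ 6.79, P* ≈ 53.8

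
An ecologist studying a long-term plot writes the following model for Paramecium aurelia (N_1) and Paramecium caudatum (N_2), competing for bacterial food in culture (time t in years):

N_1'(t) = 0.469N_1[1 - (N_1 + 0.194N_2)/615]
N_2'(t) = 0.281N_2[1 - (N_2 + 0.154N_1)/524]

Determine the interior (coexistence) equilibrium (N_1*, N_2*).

N_1* ≈ 529, N_2* ≈ 443

Setting both brackets to zero gives the nullclines N_1 + 0.194N_2 = 615 and 0.154N_1 + N_2 = 524.
Substituting N_2 = 524 - 0.154N_1 into the first: N_1(1 - 0.194·0.154) = 615 - 0.194·524.
So N_1* = 513/0.97 = 529, and then N_2* = 524 - 0.154·529 = 443.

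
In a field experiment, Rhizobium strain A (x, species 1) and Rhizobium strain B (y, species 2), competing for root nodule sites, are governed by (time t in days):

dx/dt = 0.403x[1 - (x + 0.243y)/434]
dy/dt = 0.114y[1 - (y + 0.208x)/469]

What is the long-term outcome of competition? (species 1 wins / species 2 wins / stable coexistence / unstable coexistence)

Compare the nullcline intercepts: K1/α12 = 434/0.243 = 1790 > K2 = 469; K2/α21 = 469/0.208 = 2250 > K1 = 434.
Since both inequalities hold, each species can invade when rare, so the interior equilibrium is stable.

stable coexistence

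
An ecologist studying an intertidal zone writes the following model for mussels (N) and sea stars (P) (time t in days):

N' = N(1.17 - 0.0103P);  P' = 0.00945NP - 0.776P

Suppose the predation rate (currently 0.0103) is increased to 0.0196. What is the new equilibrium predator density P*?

At the interior fixed point, setting dN/dt = 0 with N > 0 fixes P* = (prey growth rate)/(NP coefficient) — independent of the other coefficients.
With the change, P* = 1.17/0.0196 = 59.7; it falls from 114.

P* ≈ 59.7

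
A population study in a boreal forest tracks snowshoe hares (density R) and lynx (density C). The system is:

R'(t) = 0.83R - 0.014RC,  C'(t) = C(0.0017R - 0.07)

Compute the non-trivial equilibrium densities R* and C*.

Set dC/dt = 0 with C > 0: 0.0017R - 0.07 = 0, so R* = 0.07/0.0017 = 41.2.
Set dR/dt = 0 with R > 0: 0.83 - 0.014C = 0, so C* = 0.83/0.014 = 59.3.

R* ≈ 41.2, C* ≈ 59.3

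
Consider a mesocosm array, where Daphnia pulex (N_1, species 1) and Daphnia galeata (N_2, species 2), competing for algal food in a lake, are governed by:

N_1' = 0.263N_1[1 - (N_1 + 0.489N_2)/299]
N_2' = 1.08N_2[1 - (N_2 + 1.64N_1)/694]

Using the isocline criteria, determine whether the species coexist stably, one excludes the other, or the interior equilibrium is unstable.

species 2 excludes species 1

Compare the nullcline intercepts: K1/α12 = 299/0.489 = 611 < K2 = 694; K2/α21 = 694/1.64 = 423 > K1 = 299.
Since the inequalities point opposite ways, species 2 can invade but species 1 cannot.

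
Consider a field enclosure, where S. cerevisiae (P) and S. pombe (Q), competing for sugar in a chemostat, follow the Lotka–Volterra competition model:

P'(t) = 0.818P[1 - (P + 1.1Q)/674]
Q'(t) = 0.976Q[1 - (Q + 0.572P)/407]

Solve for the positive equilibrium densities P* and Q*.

Setting both brackets to zero gives the nullclines P + 1.1Q = 674 and 0.572P + Q = 407.
Substituting Q = 407 - 0.572P into the first: P(1 - 1.1·0.572) = 674 - 1.1·407.
So P* = 226/0.371 = 610, and then Q* = 407 - 0.572·610 = 57.9.

P* ≈ 610, Q* ≈ 57.9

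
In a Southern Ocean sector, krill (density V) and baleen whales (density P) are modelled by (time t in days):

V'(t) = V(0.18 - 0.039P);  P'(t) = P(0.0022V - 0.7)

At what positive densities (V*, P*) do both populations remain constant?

Set dP/dt = 0 with P > 0: 0.0022V - 0.7 = 0, so V* = 0.7/0.0022 = 318.
Set dV/dt = 0 with V > 0: 0.18 - 0.039P = 0, so P* = 0.18/0.039 = 4.62.

V* ≈ 318, P* ≈ 4.62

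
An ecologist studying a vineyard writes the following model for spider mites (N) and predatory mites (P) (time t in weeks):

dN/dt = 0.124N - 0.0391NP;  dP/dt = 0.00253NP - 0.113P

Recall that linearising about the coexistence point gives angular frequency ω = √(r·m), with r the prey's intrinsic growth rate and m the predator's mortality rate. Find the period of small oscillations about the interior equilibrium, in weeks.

T ≈ 53.1 weeks

Here r = 0.124 and m = 0.113, so r·m = 0.014.
ω = √0.014 = 0.118 per week, hence T = 2π/ω ≈ 53.1 weeks.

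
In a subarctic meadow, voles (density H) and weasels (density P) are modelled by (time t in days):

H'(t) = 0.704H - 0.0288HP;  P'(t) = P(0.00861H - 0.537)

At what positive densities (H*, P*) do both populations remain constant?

Set dP/dt = 0 with P > 0: 0.00861H - 0.537 = 0, so H* = 0.537/0.00861 = 62.4.
Set dH/dt = 0 with H > 0: 0.704 - 0.0288P = 0, so P* = 0.704/0.0288 = 24.4.

H* ≈ 62.4, P* ≈ 24.4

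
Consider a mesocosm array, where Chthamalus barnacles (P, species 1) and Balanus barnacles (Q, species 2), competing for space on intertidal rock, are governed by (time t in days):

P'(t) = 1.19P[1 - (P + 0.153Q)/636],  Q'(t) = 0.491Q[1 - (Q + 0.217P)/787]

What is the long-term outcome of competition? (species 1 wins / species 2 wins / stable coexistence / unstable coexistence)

Compare the nullcline intercepts: K1/α12 = 636/0.153 = 4160 > K2 = 787; K2/α21 = 787/0.217 = 3630 > K1 = 636.
Since both inequalities hold, each species can invade when rare, so the interior equilibrium is stable.

stable coexistence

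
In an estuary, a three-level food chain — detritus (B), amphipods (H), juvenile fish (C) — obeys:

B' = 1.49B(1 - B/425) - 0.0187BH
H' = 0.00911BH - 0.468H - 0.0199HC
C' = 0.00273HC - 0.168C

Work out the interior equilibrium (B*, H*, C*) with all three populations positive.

From dC/dt = 0: 0.00273H* = 0.168, so H* = 61.5.
From dB/dt = 0: 1.49(1 - B*/425) = 0.0187·61.5, giving B* = 425·(1 - 0.772) = 96.8.
From dH/dt = 0: 0.00911·96.8 - 0.468 = 0.0199C*, so C* = 0.413/0.0199 = 20.8.

B* ≈ 96.8, H* ≈ 61.5, C* ≈ 20.8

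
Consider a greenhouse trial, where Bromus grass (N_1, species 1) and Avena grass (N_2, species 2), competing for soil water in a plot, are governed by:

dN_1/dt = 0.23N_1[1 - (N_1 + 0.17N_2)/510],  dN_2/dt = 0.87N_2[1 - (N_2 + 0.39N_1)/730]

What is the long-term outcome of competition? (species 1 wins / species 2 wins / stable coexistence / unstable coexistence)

Compare the nullcline intercepts: K1/α12 = 510/0.17 = 3000 > K2 = 730; K2/α21 = 730/0.39 = 1870 > K1 = 510.
Since both inequalities hold, each species can invade when rare, so the interior equilibrium is stable.

stable coexistence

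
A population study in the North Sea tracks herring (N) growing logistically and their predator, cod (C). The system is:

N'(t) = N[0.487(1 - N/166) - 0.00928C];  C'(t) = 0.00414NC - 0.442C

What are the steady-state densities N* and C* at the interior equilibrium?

N* ≈ 107, C* ≈ 18.7

From dC/dt = 0 with C > 0: 0.00414N* = 0.442, so N* = 107.
Substitute into dN/dt = 0: 0.487(1 - 107/166) = 0.00928C*.
The bracket is 0.357, giving C* = 0.174/0.00928 = 18.7.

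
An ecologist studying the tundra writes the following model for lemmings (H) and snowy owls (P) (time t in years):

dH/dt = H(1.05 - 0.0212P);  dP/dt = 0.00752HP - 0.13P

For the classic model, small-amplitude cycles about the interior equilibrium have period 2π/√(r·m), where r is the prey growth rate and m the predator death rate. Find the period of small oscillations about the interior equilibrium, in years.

Here r = 1.05 and m = 0.13, so r·m = 0.137.
ω = √0.137 = 0.369 per year, hence T = 2π/ω ≈ 17 years.

T ≈ 17 years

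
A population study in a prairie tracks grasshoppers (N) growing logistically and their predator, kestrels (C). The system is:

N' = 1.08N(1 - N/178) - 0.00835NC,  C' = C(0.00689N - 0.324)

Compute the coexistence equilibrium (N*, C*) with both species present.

From dC/dt = 0 with C > 0: 0.00689N* = 0.324, so N* = 47.
Substitute into dN/dt = 0: 1.08(1 - 47/178) = 0.00835C*.
The bracket is 0.736, giving C* = 0.795/0.00835 = 95.2.

N* ≈ 47, C* ≈ 95.2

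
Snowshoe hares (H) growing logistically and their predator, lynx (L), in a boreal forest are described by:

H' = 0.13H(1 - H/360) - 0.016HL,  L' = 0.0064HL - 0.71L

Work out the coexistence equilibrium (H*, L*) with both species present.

From dL/dt = 0 with L > 0: 0.0064H* = 0.71, so H* = 111.
Substitute into dH/dt = 0: 0.13(1 - 111/360) = 0.016L*.
The bracket is 0.692, giving L* = 0.0899/0.016 = 5.62.

H* ≈ 111, L* ≈ 5.62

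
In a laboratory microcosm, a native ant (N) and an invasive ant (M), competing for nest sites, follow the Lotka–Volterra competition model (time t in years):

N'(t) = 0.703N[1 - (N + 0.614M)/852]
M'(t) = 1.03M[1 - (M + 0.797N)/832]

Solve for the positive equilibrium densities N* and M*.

N* ≈ 668, M* ≈ 300

Setting both brackets to zero gives the nullclines N + 0.614M = 852 and 0.797N + M = 832.
Substituting M = 832 - 0.797N into the first: N(1 - 0.614·0.797) = 852 - 0.614·832.
So N* = 341/0.511 = 668, and then M* = 832 - 0.797·668 = 300.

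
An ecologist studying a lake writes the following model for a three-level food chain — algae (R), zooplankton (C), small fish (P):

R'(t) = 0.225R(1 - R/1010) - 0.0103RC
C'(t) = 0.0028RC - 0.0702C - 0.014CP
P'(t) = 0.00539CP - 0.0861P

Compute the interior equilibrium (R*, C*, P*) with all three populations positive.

From dP/dt = 0: 0.00539C* = 0.0861, so C* = 16.
From dR/dt = 0: 0.225(1 - R*/1010) = 0.0103·16, giving R* = 1010·(1 - 0.731) = 271.
From dC/dt = 0: 0.0028·271 - 0.0702 = 0.014P*, so P* = 0.69/0.014 = 49.3.

R* ≈ 271, C* ≈ 16, P* ≈ 49.3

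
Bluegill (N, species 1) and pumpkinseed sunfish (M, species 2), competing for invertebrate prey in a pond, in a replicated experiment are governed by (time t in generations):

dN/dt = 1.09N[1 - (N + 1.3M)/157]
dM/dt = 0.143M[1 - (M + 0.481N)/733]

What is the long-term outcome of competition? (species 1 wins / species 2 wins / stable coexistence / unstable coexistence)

species 2 excludes species 1

Compare the nullcline intercepts: K1/α12 = 157/1.3 = 121 < K2 = 733; K2/α21 = 733/0.481 = 1520 > K1 = 157.
Since the inequalities point opposite ways, species 2 can invade but species 1 cannot.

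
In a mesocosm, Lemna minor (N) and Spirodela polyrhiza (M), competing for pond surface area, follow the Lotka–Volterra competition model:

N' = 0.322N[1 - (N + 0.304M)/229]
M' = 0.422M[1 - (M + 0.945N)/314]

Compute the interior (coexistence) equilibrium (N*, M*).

N* ≈ 187, M* ≈ 137

Setting both brackets to zero gives the nullclines N + 0.304M = 229 and 0.945N + M = 314.
Substituting M = 314 - 0.945N into the first: N(1 - 0.304·0.945) = 229 - 0.304·314.
So N* = 134/0.713 = 187, and then M* = 314 - 0.945·187 = 137.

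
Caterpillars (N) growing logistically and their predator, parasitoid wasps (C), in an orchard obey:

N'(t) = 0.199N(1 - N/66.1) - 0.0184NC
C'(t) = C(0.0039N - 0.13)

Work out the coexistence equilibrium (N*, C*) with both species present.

N* ≈ 33.3, C* ≈ 5.36

From dC/dt = 0 with C > 0: 0.0039N* = 0.13, so N* = 33.3.
Substitute into dN/dt = 0: 0.199(1 - 33.3/66.1) = 0.0184C*.
The bracket is 0.496, giving C* = 0.0986/0.0184 = 5.36.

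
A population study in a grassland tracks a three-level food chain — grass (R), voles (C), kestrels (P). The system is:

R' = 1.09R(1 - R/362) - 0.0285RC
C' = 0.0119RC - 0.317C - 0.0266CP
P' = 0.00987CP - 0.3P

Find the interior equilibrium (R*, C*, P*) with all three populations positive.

R* ≈ 74.3, C* ≈ 30.4, P* ≈ 21.3

From dP/dt = 0: 0.00987C* = 0.3, so C* = 30.4.
From dR/dt = 0: 1.09(1 - R*/362) = 0.0285·30.4, giving R* = 362·(1 - 0.795) = 74.3.
From dC/dt = 0: 0.0119·74.3 - 0.317 = 0.0266P*, so P* = 0.567/0.0266 = 21.3.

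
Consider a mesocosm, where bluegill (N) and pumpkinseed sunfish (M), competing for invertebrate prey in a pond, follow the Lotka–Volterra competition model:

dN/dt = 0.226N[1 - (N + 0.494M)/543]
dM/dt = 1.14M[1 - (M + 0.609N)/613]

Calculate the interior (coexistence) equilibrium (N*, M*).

Setting both brackets to zero gives the nullclines N + 0.494M = 543 and 0.609N + M = 613.
Substituting M = 613 - 0.609N into the first: N(1 - 0.494·0.609) = 543 - 0.494·613.
So N* = 240/0.699 = 344, and then M* = 613 - 0.609·344 = 404.

N* ≈ 344, M* ≈ 404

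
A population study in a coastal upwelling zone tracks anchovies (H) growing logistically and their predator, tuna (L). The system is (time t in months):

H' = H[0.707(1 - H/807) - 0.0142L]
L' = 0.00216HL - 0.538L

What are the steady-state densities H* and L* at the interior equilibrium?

From dL/dt = 0 with L > 0: 0.00216H* = 0.538, so H* = 249.
Substitute into dH/dt = 0: 0.707(1 - 249/807) = 0.0142L*.
The bracket is 0.691, giving L* = 0.489/0.0142 = 34.4.

H* ≈ 249, L* ≈ 34.4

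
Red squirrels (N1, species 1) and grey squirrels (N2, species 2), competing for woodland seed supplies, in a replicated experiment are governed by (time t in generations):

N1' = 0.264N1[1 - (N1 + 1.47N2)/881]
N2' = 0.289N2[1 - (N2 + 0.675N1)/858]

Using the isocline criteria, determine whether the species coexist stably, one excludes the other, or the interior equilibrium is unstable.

Compare the nullcline intercepts: K1/α12 = 881/1.47 = 599 < K2 = 858; K2/α21 = 858/0.675 = 1270 > K1 = 881.
Since the inequalities point opposite ways, species 2 can invade but species 1 cannot.

species 2 excludes species 1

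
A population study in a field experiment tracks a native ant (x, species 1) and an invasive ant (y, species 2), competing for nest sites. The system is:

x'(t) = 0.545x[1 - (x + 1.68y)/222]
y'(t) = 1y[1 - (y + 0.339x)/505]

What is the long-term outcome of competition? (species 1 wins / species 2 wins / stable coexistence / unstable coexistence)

Compare the nullcline intercepts: K1/α12 = 222/1.68 = 132 < K2 = 505; K2/α21 = 505/0.339 = 1490 > K1 = 222.
Since the inequalities point opposite ways, species 2 can invade but species 1 cannot.

species 2 excludes species 1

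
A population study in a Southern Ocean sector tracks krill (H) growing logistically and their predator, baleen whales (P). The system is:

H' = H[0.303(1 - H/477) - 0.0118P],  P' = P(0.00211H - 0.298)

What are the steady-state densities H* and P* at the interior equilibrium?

From dP/dt = 0 with P > 0: 0.00211H* = 0.298, so H* = 141.
Substitute into dH/dt = 0: 0.303(1 - 141/477) = 0.0118P*.
The bracket is 0.704, giving P* = 0.213/0.0118 = 18.1.

H* ≈ 141, P* ≈ 18.1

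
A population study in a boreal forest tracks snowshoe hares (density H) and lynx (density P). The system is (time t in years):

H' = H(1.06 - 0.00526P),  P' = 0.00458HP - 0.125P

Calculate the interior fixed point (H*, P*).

Set dP/dt = 0 with P > 0: 0.00458H - 0.125 = 0, so H* = 0.125/0.00458 = 27.3.
Set dH/dt = 0 with H > 0: 1.06 - 0.00526P = 0, so P* = 1.06/0.00526 = 202.

H* ≈ 27.3, P* ≈ 202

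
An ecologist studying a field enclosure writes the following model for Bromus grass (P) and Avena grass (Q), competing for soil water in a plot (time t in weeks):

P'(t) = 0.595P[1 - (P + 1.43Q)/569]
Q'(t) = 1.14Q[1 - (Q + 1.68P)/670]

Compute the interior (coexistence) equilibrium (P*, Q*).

P* ≈ 277, Q* ≈ 204

Setting both brackets to zero gives the nullclines P + 1.43Q = 569 and 1.68P + Q = 670.
Substituting Q = 670 - 1.68P into the first: P(1 - 1.43·1.68) = 569 - 1.43·670.
So P* = -389/-1.4 = 277, and then Q* = 670 - 1.68·277 = 204.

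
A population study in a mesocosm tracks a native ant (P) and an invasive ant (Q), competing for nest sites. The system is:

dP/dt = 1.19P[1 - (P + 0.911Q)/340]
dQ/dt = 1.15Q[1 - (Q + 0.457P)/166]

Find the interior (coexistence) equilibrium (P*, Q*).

P* ≈ 323, Q* ≈ 18.2

Setting both brackets to zero gives the nullclines P + 0.911Q = 340 and 0.457P + Q = 166.
Substituting Q = 166 - 0.457P into the first: P(1 - 0.911·0.457) = 340 - 0.911·166.
So P* = 189/0.584 = 323, and then Q* = 166 - 0.457·323 = 18.2.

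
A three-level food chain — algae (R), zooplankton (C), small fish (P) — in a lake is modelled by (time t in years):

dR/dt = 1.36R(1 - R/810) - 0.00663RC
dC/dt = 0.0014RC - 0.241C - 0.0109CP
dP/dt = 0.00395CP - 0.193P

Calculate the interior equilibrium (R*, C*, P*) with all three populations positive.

From dP/dt = 0: 0.00395C* = 0.193, so C* = 48.9.
From dR/dt = 0: 1.36(1 - R*/810) = 0.00663·48.9, giving R* = 810·(1 - 0.238) = 617.
From dC/dt = 0: 0.0014·617 - 0.241 = 0.0109P*, so P* = 0.623/0.0109 = 57.1.

R* ≈ 617, C* ≈ 48.9, P* ≈ 57.1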